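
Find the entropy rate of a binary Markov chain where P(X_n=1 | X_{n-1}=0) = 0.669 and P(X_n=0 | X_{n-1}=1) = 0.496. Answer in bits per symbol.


Stationary distribution: pi_0 = p10/(p01+p10) = 0.4258, pi_1 = 0.5742. Entropy rate H' = pi_0*H(p01) + pi_1*H(p10) = 0.4258*0.9159 + 0.5742*1.0 = 0.9642

0.9642 bits/symbol


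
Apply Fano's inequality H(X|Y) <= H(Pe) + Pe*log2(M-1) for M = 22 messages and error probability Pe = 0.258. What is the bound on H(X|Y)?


H(Pe) = -Pe*log2(Pe) - (1-Pe)*log2(1-Pe) = -0.258*log2(0.258) - 0.742*log2(0.742) = 0.504276 + 0.319438 = 0.8237. Pe*log2(M-1) = 0.258*log2(21) = 1.133218. Bound = H(Pe) + Pe*log2(M-1) = 0.504276 + 0.319438 + 1.133218 = 1.9569

1.9569 bits


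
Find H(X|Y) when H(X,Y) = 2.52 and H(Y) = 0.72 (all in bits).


H(X|Y) = H(X,Y) - H(Y) = 2.52 - 0.72 = 1.8

1.8 bits


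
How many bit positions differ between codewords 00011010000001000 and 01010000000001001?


Count differing positions: . ^ . . ^ . ^ . . . . . . . . . ^ = 4 differences

4


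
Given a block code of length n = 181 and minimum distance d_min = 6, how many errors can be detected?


Detection capability = d_min - 1 = 6 - 1 = 5

5 errors


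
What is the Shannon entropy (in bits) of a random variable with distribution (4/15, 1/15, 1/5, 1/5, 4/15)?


H = -sum(p_i * log2(p_i)). Terms: -(4/15)*log2(4/15) = 0.508504; -(1/15)*log2(1/15) = 0.260459; -(1/5)*log2(1/5) = 0.464386; -(1/5)*log2(1/5) = 0.464386; -(4/15)*log2(4/15) = 0.508504. H = 0.508504 + 0.260459 + 0.464386 + 0.464386 + 0.508504 = 2.2062

2.2062 bits


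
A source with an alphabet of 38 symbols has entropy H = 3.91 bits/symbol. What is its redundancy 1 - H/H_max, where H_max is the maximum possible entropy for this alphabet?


H_max = log2(K) = log2(38) = 5.2479 bits/symbol. Redundancy = 1 - H/H_max = 1 - 3.91/5.2479 = 1 - 0.7451 = 0.2549

0.2549


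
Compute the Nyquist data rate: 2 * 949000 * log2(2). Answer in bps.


Rate = 2 * B * log2(M) = 2 * 949000 * 1.0 = 1898000.0

1898000.0 bps


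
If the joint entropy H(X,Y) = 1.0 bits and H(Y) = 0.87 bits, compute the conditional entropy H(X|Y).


H(X|Y) = H(X,Y) - H(Y) = 1.0 - 0.87 = 0.13

0.13 bits


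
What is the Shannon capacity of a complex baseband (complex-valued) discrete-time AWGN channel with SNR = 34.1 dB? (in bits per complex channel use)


SNR_linear = 10^(34.1/10) = 2570.3958; C = log2(1 + SNR_linear) = log2(1 + 2570.3958) = 11.3283

11.3283 bits/channel use


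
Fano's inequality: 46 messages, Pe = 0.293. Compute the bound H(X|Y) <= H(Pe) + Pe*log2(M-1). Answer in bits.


H(Pe) = -Pe*log2(Pe) - (1-Pe)*log2(1-Pe) = -0.293*log2(0.293) - 0.707*log2(0.707) = 0.518911 + 0.353654 = 0.8726. Pe*log2(M-1) = 0.293*log2(45) = 1.609113. Bound = H(Pe) + Pe*log2(M-1) = 0.518911 + 0.353654 + 1.609113 = 2.4817

2.4817 bits


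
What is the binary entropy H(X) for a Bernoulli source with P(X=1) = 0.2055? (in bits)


H = -p*log2(p) - (1-p)*log2(1-p). -0.2055*log2(0.2055) = 0.469113; -0.7945*log2(0.7945) = 0.263679. H = 0.469113 + 0.263679 = 0.7328

0.7328 bits


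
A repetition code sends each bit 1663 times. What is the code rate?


Rate = k/n = 1/1663

1/1663


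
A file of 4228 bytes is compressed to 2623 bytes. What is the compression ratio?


Ratio = original / compressed = 4228 / 2623 = 1.6119

1.6119


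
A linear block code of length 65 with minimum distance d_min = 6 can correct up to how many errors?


Correction capability = floor((d-1)/2) = floor((6-1)/2) = 2

2 errors


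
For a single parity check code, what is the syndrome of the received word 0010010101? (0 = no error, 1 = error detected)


Syndrome = XOR of all bits = 0 XOR 0 XOR 1 XOR 0 XOR 0 XOR 1 XOR 0 XOR 1 XOR 0 XOR 1 = 0

0


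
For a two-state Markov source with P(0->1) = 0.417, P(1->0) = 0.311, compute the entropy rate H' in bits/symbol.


Stationary distribution: pi_0 = p10/(p01+p10) = 0.4272, pi_1 = 0.5728. Entropy rate H' = pi_0*H(p01) + pi_1*H(p10) = 0.4272*0.98 + 0.5728*0.8943 = 0.9309

0.9309 bits/symbol


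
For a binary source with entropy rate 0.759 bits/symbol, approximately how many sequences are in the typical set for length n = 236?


log2|A_typical| = nH = 236 * 0.759 = 179.124, so |A_typical| ~ 2^179.124 = 8.350e+53

8.350e+53


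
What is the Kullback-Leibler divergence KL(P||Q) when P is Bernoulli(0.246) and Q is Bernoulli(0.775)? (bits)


KL = p*log2(p/q) + (1-p)*log2((1-p)/(1-q)) = 0.246*log2(0.246/0.775) + 0.754*log2(0.754/0.225) = 0.9082

0.9082 bits


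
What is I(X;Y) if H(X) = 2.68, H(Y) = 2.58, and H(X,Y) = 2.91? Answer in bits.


I(X;Y) = H(X) + H(Y) - H(X,Y) = 2.68 + 2.58 - 2.91 = 2.35

2.35 bits


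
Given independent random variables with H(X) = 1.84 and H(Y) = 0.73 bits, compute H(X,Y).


For independent variables, H(X,Y) = H(X) + H(Y) = 1.84 + 0.73 = 2.57

2.57 bits


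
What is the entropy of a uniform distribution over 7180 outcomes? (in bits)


H = log2(n) = log2(7180) = 12.8098

12.8098 bits


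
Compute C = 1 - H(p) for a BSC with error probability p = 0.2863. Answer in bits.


H(p) = -p*log2(p) - (1-p)*log2(1-p) = -0.2863*log2(0.2863) - 0.7137*log2(0.7137) = 0.516600 + 0.347294 = 0.8639. C = 1 - H(p) = 1 - 0.8639 = 0.1361

0.1361 bits


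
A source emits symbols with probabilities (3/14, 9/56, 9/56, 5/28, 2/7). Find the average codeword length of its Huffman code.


Huffman construction (repeatedly merge the two least-probable nodes; each merge adds 1 bit to every symbol beneath it): 9/56 + 9/56 = 9/28; 5/28 + 3/14 = 11/28; 2/7 + 9/28 = 17/28; 11/28 + 17/28 = 1. Resulting codeword lengths (in the order the probabilities were given): (2, 3, 3, 2, 2). L_avg = sum(p_i * l_i) = 3/14*2 + 9/56*3 + 9/56*3 + 5/28*2 + 2/7*2 = 65/28 = 2.3214

2.3214 bits


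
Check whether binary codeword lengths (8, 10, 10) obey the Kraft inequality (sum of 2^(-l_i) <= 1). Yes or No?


Kraft sum = sum(2^(-l_i)) = 0.0059, need <= 1. Result: satisfied (a binary prefix-free code with these lengths exists)

Yes


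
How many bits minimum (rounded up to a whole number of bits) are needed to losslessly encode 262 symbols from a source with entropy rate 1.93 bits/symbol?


Minimum bits >= n * H = 262 * 1.93 = 505.66, rounded up to a whole number of bits = 506

506 bits


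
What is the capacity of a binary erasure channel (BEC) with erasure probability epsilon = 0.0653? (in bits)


C = 1 - epsilon = 1 - 0.0653 = 0.9347

0.9347 bits


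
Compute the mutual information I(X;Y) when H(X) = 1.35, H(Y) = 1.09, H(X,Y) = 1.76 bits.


I(X;Y) = H(X) + H(Y) - H(X,Y) = 1.35 + 1.09 - 1.76 = 0.68

0.68 bits


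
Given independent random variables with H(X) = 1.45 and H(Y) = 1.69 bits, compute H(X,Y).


For independent variables, H(X,Y) = H(X) + H(Y) = 1.45 + 1.69 = 3.14

3.14 bits


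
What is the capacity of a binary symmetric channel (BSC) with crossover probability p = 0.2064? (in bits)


H(p) = -p*log2(p) - (1-p)*log2(1-p) = -0.2064*log2(0.2064) - 0.7936*log2(0.7936) = 0.469867 + 0.264678 = 0.7345. C = 1 - H(p) = 1 - 0.7345 = 0.2655

0.2655 bits


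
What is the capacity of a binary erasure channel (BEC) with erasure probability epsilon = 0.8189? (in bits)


C = 1 - epsilon = 1 - 0.8189 = 0.1811

0.1811 bits


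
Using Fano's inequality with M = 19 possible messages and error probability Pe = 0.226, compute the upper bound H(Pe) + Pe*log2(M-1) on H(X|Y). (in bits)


H(Pe) = -Pe*log2(Pe) - (1-Pe)*log2(1-Pe) = -0.226*log2(0.226) - 0.774*log2(0.774) = 0.484907 + 0.286066 = 0.771. Pe*log2(M-1) = 0.226*log2(18) = 0.942403. Bound = H(Pe) + Pe*log2(M-1) = 0.484907 + 0.286066 + 0.942403 = 1.7134

1.7134 bits


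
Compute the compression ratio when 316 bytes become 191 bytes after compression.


Ratio = original / compressed = 316 / 191 = 1.6545

1.6545


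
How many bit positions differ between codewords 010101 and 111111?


Count differing positions: ^ . ^ . ^ . = 3 differences

3


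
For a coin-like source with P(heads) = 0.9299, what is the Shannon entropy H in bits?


H = -p*log2(p) - (1-p)*log2(1-p). -0.9299*log2(0.9299) = 0.097502; -0.0701*log2(0.0701) = 0.268794. H = 0.097502 + 0.268794 = 0.3663

0.3663 bits


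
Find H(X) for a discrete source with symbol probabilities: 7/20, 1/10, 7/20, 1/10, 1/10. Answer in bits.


H = -sum(p_i * log2(p_i)). Terms: -(7/20)*log2(7/20) = 0.530101; -(1/10)*log2(1/10) = 0.332193; -(7/20)*log2(7/20) = 0.530101; -(1/10)*log2(1/10) = 0.332193; -(1/10)*log2(1/10) = 0.332193. H = 0.530101 + 0.332193 + 0.530101 + 0.332193 + 0.332193 = 2.0568

2.0568 bits


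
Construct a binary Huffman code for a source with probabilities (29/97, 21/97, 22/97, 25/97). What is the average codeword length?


Huffman construction (repeatedly merge the two least-probable nodes; each merge adds 1 bit to every symbol beneath it): 21/97 + 22/97 = 43/97; 25/97 + 29/97 = 54/97; 43/97 + 54/97 = 1. Resulting codeword lengths (in the order the probabilities were given): (2, 2, 2, 2). L_avg = sum(p_i * l_i) = 29/97*2 + 21/97*2 + 22/97*2 + 25/97*2 = 2

2.0 bits


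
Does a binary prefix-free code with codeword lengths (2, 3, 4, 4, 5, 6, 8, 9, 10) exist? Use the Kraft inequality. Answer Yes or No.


Kraft sum = sum(2^(-l_i)) = 0.5537, need <= 1. Result: satisfied (a binary prefix-free code with these lengths exists)

Yes


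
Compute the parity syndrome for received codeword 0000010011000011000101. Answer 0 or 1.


Syndrome = XOR of all bits = 0 XOR 0 XOR 0 XOR 0 XOR 0 XOR 1 XOR 0 XOR 0 XOR 1 XOR 1 XOR 0 XOR 0 XOR 0 XOR 0 XOR 1 XOR 1 XOR 0 XOR 0 XOR 0 XOR 1 XOR 0 XOR 1 = 1

1


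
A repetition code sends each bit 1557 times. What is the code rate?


Rate = k/n = 1/1557

1/1557


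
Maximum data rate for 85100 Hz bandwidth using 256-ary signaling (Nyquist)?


Rate = 2 * B * log2(M) = 2 * 85100 * 8.0 = 1361600.0

1361600.0 bps


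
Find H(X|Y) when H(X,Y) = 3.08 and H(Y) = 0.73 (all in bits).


H(X|Y) = H(X,Y) - H(Y) = 3.08 - 0.73 = 2.35

2.35 bits


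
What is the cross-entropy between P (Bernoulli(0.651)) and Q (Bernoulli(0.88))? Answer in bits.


H(P,Q) = -p*log2(q) - (1-p)*log2(1-q). -0.651*log2(0.88) = 0.120060; -0.349*log2(0.12) = 1.067554. H(P,Q) = 0.120060 + 1.067554 = 1.1876

1.1876 bits


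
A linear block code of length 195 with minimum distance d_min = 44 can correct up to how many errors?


Correction capability = floor((d-1)/2) = floor((44-1)/2) = 21

21 errors


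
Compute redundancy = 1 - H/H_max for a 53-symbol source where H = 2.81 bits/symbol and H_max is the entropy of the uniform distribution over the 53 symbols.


H_max = log2(K) = log2(53) = 5.7279 bits/symbol. Redundancy = 1 - H/H_max = 1 - 2.81/5.7279 = 1 - 0.4906 = 0.5094

0.5094


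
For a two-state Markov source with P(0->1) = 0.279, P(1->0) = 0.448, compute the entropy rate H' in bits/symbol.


Stationary distribution: pi_0 = p10/(p01+p10) = 0.6162, pi_1 = 0.3838. Entropy rate H' = pi_0*H(p01) + pi_1*H(p10) = 0.6162*0.8541 + 0.3838*0.9922 = 0.9071

0.9071 bits/symbol


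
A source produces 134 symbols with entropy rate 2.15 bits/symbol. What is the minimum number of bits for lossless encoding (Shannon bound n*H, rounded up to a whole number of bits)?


Minimum bits >= n * H = 134 * 2.15 = 288.1, rounded up to a whole number of bits = 289

289 bits


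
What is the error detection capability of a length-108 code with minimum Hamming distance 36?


Detection capability = d_min - 1 = 36 - 1 = 35

35 errors


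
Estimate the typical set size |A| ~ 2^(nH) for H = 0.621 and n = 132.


log2|A_typical| = nH = 132 * 0.621 = 81.972, so |A_typical| ~ 2^81.972 = 4.743e+24

4.743e+24


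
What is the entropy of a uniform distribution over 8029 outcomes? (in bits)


H = log2(n) = log2(8029) = 12.971

12.971 bits


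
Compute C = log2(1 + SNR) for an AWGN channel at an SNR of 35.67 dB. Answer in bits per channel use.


SNR_linear = 10^(35.67/10) = 3689.776; C = log2(1 + SNR_linear) = log2(1 + 3689.776) = 11.8497

11.8497 bits/channel use


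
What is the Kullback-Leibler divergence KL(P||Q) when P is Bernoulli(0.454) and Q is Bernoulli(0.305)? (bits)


KL = p*log2(p/q) + (1-p)*log2((1-p)/(1-q)) = 0.454*log2(0.454/0.305) + 0.546*log2(0.546/0.695) = 0.0705

0.0705 bits


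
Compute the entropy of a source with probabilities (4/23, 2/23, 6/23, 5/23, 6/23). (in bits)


H = -sum(p_i * log2(p_i)). Terms: -(4/23)*log2(4/23) = 0.438880; -(2/23)*log2(2/23) = 0.306397; -(6/23)*log2(6/23) = 0.505722; -(5/23)*log2(5/23) = 0.478616; -(6/23)*log2(6/23) = 0.505722. H = 0.438880 + 0.306397 + 0.505722 + 0.478616 + 0.505722 = 2.2353

2.2353 bits


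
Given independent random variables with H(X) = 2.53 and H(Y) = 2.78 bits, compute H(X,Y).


For independent variables, H(X,Y) = H(X) + H(Y) = 2.53 + 2.78 = 5.31

5.31 bits


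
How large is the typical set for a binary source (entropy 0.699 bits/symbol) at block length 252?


log2|A_typical| = nH = 252 * 0.699 = 176.148, so |A_typical| ~ 2^176.148 = 1.061e+53

1.061e+53


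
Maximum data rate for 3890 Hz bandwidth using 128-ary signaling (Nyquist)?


Rate = 2 * B * log2(M) = 2 * 3890 * 7.0 = 54460.0

54460.0 bps


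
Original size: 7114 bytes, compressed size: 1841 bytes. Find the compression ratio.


Ratio = original / compressed = 7114 / 1841 = 3.8642

3.8642


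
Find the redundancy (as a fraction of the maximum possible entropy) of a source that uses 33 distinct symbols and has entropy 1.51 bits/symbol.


H_max = log2(K) = log2(33) = 5.0444 bits/symbol. Redundancy = 1 - H/H_max = 1 - 1.51/5.0444 = 1 - 0.2993 = 0.7007

0.7007


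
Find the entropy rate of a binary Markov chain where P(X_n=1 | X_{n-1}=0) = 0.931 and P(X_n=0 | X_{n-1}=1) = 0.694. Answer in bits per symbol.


Stationary distribution: pi_0 = p10/(p01+p10) = 0.4271, pi_1 = 0.5729. Entropy rate H' = pi_0*H(p01) + pi_1*H(p10) = 0.4271*0.3622 + 0.5729*0.8885 = 0.6637

0.6637 bits/symbol


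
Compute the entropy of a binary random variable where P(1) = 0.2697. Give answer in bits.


H = -p*log2(p) - (1-p)*log2(1-p). -0.2697*log2(0.2697) = 0.509887; -0.7303*log2(0.7303) = 0.331146. H = 0.509887 + 0.331146 = 0.841

0.841 bits


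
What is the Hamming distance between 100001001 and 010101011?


Count differing positions: ^ ^ . ^ . . . ^ . = 4 differences

4


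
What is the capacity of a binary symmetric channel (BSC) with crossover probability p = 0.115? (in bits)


H(p) = -p*log2(p) - (1-p)*log2(1-p) = -0.115*log2(0.115) - 0.885*log2(0.885) = 0.358834 + 0.155982 = 0.5148. C = 1 - H(p) = 1 - 0.5148 = 0.4852

0.4852 bits


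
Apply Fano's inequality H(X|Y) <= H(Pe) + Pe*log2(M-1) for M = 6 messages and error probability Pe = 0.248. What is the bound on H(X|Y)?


H(Pe) = -Pe*log2(Pe) - (1-Pe)*log2(1-Pe) = -0.248*log2(0.248) - 0.752*log2(0.752) = 0.498874 + 0.309219 = 0.8081. Pe*log2(M-1) = 0.248*log2(5) = 0.575838. Bound = H(Pe) + Pe*log2(M-1) = 0.498874 + 0.309219 + 0.575838 = 1.3839

1.3839 bits


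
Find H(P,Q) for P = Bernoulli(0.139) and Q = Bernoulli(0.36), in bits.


H(P,Q) = -p*log2(q) - (1-p)*log2(1-q). -0.139*log2(0.36) = 0.204876; -0.861*log2(0.64) = 0.554360. H(P,Q) = 0.204876 + 0.554360 = 0.7592

0.7592 bits


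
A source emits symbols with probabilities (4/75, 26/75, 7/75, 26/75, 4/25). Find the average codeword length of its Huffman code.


Huffman construction (repeatedly merge the two least-probable nodes; each merge adds 1 bit to every symbol beneath it): 4/75 + 7/75 = 11/75; 11/75 + 4/25 = 23/75; 23/75 + 26/75 = 49/75; 26/75 + 49/75 = 1. Resulting codeword lengths (in the order the probabilities were given): (4, 2, 4, 1, 3). L_avg = sum(p_i * l_i) = 4/75*4 + 26/75*2 + 7/75*4 + 26/75*1 + 4/25*3 = 158/75 = 2.1067

2.1067 bits


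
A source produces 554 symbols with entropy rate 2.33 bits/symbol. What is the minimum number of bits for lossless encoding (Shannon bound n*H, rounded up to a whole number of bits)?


Minimum bits >= n * H = 554 * 2.33 = 1290.82, rounded up to a whole number of bits = 1291

1291 bits


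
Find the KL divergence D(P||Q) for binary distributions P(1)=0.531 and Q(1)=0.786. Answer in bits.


KL = p*log2(p/q) + (1-p)*log2((1-p)/(1-q)) = 0.531*log2(0.531/0.786) + 0.469*log2(0.469/0.214) = 0.2304

0.2304 bits


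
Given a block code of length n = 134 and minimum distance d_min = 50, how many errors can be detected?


Detection capability = d_min - 1 = 50 - 1 = 49

49 errors


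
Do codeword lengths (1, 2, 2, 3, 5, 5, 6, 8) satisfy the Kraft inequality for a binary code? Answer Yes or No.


Kraft sum = sum(2^(-l_i)) = 1.207, need <= 1. Result: violated (a binary prefix-free code with these lengths cannot exist)

No


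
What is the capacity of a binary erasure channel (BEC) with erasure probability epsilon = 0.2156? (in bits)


C = 1 - epsilon = 1 - 0.2156 = 0.7844

0.7844 bits


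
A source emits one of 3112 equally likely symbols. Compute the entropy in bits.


H = log2(n) = log2(3112) = 11.6036

11.6036 bits


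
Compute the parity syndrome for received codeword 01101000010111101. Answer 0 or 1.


Syndrome = XOR of all bits = 0 XOR 1 XOR 1 XOR 0 XOR 1 XOR 0 XOR 0 XOR 0 XOR 0 XOR 1 XOR 0 XOR 1 XOR 1 XOR 1 XOR 1 XOR 0 XOR 1 = 1

1


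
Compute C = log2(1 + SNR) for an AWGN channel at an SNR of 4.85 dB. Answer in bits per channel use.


SNR_linear = 10^(4.85/10) = 3.0549; C = log2(1 + SNR_linear) = log2(1 + 3.0549) = 2.0197

2.0197 bits/channel use


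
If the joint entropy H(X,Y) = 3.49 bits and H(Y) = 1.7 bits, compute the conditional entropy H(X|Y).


H(X|Y) = H(X,Y) - H(Y) = 3.49 - 1.7 = 1.79

1.79 bits


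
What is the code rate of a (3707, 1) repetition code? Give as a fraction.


Rate = k/n = 1/3707

1/3707


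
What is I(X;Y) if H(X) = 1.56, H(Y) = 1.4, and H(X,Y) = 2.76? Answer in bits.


I(X;Y) = H(X) + H(Y) - H(X,Y) = 1.56 + 1.4 - 2.76 = 0.2

0.2 bits


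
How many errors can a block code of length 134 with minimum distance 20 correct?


Correction capability = floor((d-1)/2) = floor((20-1)/2) = 9

9 errors


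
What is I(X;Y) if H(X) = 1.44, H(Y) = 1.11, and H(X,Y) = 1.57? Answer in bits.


I(X;Y) = H(X) + H(Y) - H(X,Y) = 1.44 + 1.11 - 1.57 = 0.98

0.98 bits


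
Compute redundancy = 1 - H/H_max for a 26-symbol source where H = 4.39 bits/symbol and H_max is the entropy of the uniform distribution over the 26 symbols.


H_max = log2(K) = log2(26) = 4.7004 bits/symbol. Redundancy = 1 - H/H_max = 1 - 4.39/4.7004 = 1 - 0.934 = 0.066

0.066


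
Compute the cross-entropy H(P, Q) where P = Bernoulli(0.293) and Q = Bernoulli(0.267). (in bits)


H(P,Q) = -p*log2(q) - (1-p)*log2(1-q). -0.293*log2(0.267) = 0.558191; -0.707*log2(0.733) = 0.316817. H(P,Q) = 0.558191 + 0.316817 = 0.875

0.875 bits


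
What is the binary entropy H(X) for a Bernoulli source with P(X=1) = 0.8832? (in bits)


H = -p*log2(p) - (1-p)*log2(1-p). -0.8832*log2(0.8832) = 0.158259; -0.1168*log2(0.1168) = 0.361833. H = 0.158259 + 0.361833 = 0.5201

0.5201 bits


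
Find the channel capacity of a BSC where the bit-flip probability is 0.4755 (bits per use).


H(p) = -p*log2(p) - (1-p)*log2(1-p) = -0.4755*log2(0.4755) - 0.5245*log2(0.5245) = 0.509966 + 0.488302 = 0.9983. C = 1 - H(p) = 1 - 0.9983 = 0.0017

0.0017 bits


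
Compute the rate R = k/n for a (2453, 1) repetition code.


Rate = k/n = 1/2453

1/2453


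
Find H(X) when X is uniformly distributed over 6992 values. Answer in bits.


H = log2(n) = log2(6992) = 12.7715

12.7715 bits


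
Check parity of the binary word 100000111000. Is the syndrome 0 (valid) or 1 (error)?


Syndrome = XOR of all bits = 1 XOR 0 XOR 0 XOR 0 XOR 0 XOR 0 XOR 1 XOR 1 XOR 1 XOR 0 XOR 0 XOR 0 = 0

0


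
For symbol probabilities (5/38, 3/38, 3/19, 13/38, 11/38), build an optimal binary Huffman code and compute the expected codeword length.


Huffman construction (repeatedly merge the two least-probable nodes; each merge adds 1 bit to every symbol beneath it): 3/38 + 5/38 = 4/19; 3/19 + 4/19 = 7/19; 11/38 + 13/38 = 12/19; 7/19 + 12/19 = 1. Resulting codeword lengths (in the order the probabilities were given): (3, 3, 2, 2, 2). L_avg = sum(p_i * l_i) = 5/38*3 + 3/38*3 + 3/19*2 + 13/38*2 + 11/38*2 = 42/19 = 2.2105

2.2105 bits


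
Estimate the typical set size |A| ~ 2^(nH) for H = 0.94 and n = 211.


log2|A_typical| = nH = 211 * 0.94 = 198.34, so |A_typical| ~ 2^198.34 = 5.085e+59

5.085e+59


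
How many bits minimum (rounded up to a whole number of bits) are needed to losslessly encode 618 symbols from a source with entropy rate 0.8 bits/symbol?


Minimum bits >= n * H = 618 * 0.8 = 494.4, rounded up to a whole number of bits = 495

495 bits


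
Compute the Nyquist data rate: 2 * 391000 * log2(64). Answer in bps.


Rate = 2 * B * log2(M) = 2 * 391000 * 6.0 = 4692000.0

4692000.0 bps


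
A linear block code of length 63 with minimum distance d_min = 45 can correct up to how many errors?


Correction capability = floor((d-1)/2) = floor((45-1)/2) = 22

22 errors


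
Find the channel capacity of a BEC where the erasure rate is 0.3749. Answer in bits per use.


C = 1 - epsilon = 1 - 0.3749 = 0.6251

0.6251 bits


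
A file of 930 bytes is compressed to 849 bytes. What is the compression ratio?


Ratio = original / compressed = 930 / 849 = 1.0954

1.0954


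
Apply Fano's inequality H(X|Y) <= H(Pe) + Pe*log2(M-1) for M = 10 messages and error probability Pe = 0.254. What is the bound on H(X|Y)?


H(Pe) = -Pe*log2(Pe) - (1-Pe)*log2(1-Pe) = -0.254*log2(0.254) - 0.746*log2(0.746) = 0.502183 + 0.315373 = 0.8176. Pe*log2(M-1) = 0.254*log2(9) = 0.805161. Bound = H(Pe) + Pe*log2(M-1) = 0.502183 + 0.315373 + 0.805161 = 1.6227

1.6227 bits


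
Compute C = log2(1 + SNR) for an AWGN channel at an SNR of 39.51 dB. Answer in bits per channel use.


SNR_linear = 10^(39.51/10) = 8933.0548; C = log2(1 + SNR_linear) = log2(1 + 8933.0548) = 13.1251

13.1251 bits/channel use


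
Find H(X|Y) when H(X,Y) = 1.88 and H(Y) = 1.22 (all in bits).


H(X|Y) = H(X,Y) - H(Y) = 1.88 - 1.22 = 0.66

0.66 bits


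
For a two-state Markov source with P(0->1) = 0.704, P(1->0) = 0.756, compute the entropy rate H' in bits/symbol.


Stationary distribution: pi_0 = p10/(p01+p10) = 0.5178, pi_1 = 0.4822. Entropy rate H' = pi_0*H(p01) + pi_1*H(p10) = 0.5178*0.8763 + 0.4822*0.8016 = 0.8403

0.8403 bits/symbol


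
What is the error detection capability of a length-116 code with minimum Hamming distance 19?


Detection capability = d_min - 1 = 19 - 1 = 18

18 errors


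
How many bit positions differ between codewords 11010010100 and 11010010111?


Count differing positions: . . . . . . . . . ^ ^ = 2 differences

2


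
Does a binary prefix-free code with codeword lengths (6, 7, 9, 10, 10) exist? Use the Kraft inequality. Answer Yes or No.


Kraft sum = sum(2^(-l_i)) = 0.0273, need <= 1. Result: satisfied (a binary prefix-free code with these lengths exists)

Yes


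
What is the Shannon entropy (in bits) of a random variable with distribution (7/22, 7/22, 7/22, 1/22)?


H = -sum(p_i * log2(p_i)). Terms: -(7/22)*log2(7/22) = 0.525661; -(7/22)*log2(7/22) = 0.525661; -(7/22)*log2(7/22) = 0.525661; -(1/22)*log2(1/22) = 0.202701. H = 0.525661 + 0.525661 + 0.525661 + 0.202701 = 1.7797

1.7797 bits


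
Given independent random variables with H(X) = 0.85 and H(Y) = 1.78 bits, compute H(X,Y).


For independent variables, H(X,Y) = H(X) + H(Y) = 0.85 + 1.78 = 2.63

2.63 bits


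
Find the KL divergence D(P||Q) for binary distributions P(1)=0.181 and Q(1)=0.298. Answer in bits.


KL = p*log2(p/q) + (1-p)*log2((1-p)/(1-q)) = 0.181*log2(0.181/0.298) + 0.819*log2(0.819/0.702) = 0.0519

0.0519 bits


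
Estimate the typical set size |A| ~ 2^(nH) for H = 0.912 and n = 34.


log2|A_typical| = nH = 34 * 0.912 = 31.008, so |A_typical| ~ 2^31.008 = 2.159e+09

2.159e+09


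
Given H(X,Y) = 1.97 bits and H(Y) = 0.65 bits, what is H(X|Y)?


H(X|Y) = H(X,Y) - H(Y) = 1.97 - 0.65 = 1.32

1.32 bits


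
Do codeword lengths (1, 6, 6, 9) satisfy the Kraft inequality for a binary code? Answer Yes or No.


Kraft sum = sum(2^(-l_i)) = 0.5332, need <= 1. Result: satisfied (a binary prefix-free code with these lengths exists)

Yes


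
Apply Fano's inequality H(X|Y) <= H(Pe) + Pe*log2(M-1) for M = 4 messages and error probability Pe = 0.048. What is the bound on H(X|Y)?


H(Pe) = -Pe*log2(Pe) - (1-Pe)*log2(1-Pe) = -0.048*log2(0.048) - 0.952*log2(0.952) = 0.210279 + 0.067560 = 0.2778. Pe*log2(M-1) = 0.048*log2(3) = 0.076078. Bound = H(Pe) + Pe*log2(M-1) = 0.210279 + 0.067560 + 0.076078 = 0.3539

0.3539 bits


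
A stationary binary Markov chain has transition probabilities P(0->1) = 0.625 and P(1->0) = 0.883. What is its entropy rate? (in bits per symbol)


Stationary distribution: pi_0 = p10/(p01+p10) = 0.5855, pi_1 = 0.4145. Entropy rate H' = pi_0*H(p01) + pi_1*H(p10) = 0.5855*0.9544 + 0.4145*0.5207 = 0.7747

0.7747 bits/symbol


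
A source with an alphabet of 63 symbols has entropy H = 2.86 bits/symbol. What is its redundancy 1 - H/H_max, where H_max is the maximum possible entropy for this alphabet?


H_max = log2(K) = log2(63) = 5.9773 bits/symbol. Redundancy = 1 - H/H_max = 1 - 2.86/5.9773 = 1 - 0.4785 = 0.5215

0.5215


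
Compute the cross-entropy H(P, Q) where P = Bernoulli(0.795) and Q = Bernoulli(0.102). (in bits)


H(P,Q) = -p*log2(q) - (1-p)*log2(1-q). -0.795*log2(0.102) = 2.618220; -0.205*log2(0.898) = 0.031819. H(P,Q) = 2.618220 + 0.031819 = 2.65

2.65 bits


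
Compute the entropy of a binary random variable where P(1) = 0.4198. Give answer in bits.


H = -p*log2(p) - (1-p)*log2(1-p). -0.4198*log2(0.4198) = 0.525684; -0.5802*log2(0.5802) = 0.455676. H = 0.525684 + 0.455676 = 0.9814

0.9814 bits


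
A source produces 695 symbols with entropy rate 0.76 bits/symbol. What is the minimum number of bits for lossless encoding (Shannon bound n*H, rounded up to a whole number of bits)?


Minimum bits >= n * H = 695 * 0.76 = 528.2, rounded up to a whole number of bits = 529

529 bits


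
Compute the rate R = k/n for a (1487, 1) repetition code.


Rate = k/n = 1/1487

1/1487


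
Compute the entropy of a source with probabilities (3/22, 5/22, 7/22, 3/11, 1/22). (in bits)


H = -sum(p_i * log2(p_i)). Terms: -(3/22)*log2(3/22) = 0.391973; -(5/22)*log2(5/22) = 0.485796; -(7/22)*log2(7/22) = 0.525661; -(3/11)*log2(3/11) = 0.511219; -(1/22)*log2(1/22) = 0.202701. H = 0.391973 + 0.485796 + 0.525661 + 0.511219 + 0.202701 = 2.1174

2.1174 bits


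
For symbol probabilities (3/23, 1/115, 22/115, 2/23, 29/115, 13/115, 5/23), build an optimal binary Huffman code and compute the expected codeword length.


Huffman construction (repeatedly merge the two least-probable nodes; each merge adds 1 bit to every symbol beneath it): 1/115 + 2/23 = 11/115; 11/115 + 13/115 = 24/115; 3/23 + 22/115 = 37/115; 24/115 + 5/23 = 49/115; 29/115 + 37/115 = 66/115; 49/115 + 66/115 = 1. Resulting codeword lengths (in the order the probabilities were given): (3, 4, 3, 4, 2, 3, 2). L_avg = sum(p_i * l_i) = 3/23*3 + 1/115*4 + 22/115*3 + 2/23*4 + 29/115*2 + 13/115*3 + 5/23*2 = 302/115 = 2.6261

2.6261 bits


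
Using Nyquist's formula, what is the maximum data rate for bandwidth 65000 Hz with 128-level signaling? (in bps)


Rate = 2 * B * log2(M) = 2 * 65000 * 7.0 = 910000.0

910000.0 bps


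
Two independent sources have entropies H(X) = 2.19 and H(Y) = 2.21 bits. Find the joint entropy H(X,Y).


For independent variables, H(X,Y) = H(X) + H(Y) = 2.19 + 2.21 = 4.4

4.4 bits


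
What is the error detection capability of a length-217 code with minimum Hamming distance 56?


Detection capability = d_min - 1 = 56 - 1 = 55

55 errors


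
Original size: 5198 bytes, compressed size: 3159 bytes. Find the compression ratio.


Ratio = original / compressed = 5198 / 3159 = 1.6455

1.6455


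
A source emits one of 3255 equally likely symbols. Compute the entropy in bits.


H = log2(n) = log2(3255) = 11.6684

11.6684 bits


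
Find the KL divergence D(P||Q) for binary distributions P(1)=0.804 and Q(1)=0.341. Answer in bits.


KL = p*log2(p/q) + (1-p)*log2((1-p)/(1-q)) = 0.804*log2(0.804/0.341) + 0.196*log2(0.196/0.659) = 0.652

0.652 bits


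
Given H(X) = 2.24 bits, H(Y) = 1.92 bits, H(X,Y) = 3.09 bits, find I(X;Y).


I(X;Y) = H(X) + H(Y) - H(X,Y) = 2.24 + 1.92 - 3.09 = 1.07

1.07 bits


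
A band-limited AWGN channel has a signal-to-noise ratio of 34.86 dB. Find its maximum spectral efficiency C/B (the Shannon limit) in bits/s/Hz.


SNR_linear = 10^(34.86/10) = 3061.9634; C/B = log2(1 + SNR_linear) = log2(1 + 3061.9634) = 11.5807

11.5807 bits/s/Hz


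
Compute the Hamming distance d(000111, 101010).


Count differing positions: ^ . ^ ^ . ^ = 4 differences

4


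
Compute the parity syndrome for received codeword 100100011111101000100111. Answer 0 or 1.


Syndrome = XOR of all bits = 1 XOR 0 XOR 0 XOR 1 XOR 0 XOR 0 XOR 0 XOR 1 XOR 1 XOR 1 XOR 1 XOR 1 XOR 1 XOR 0 XOR 1 XOR 0 XOR 0 XOR 0 XOR 1 XOR 0 XOR 0 XOR 1 XOR 1 XOR 1 = 1

1


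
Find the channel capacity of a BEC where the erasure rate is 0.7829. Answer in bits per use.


C = 1 - epsilon = 1 - 0.7829 = 0.2171

0.2171 bits


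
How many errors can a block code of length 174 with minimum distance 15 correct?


Correction capability = floor((d-1)/2) = floor((15-1)/2) = 7

7 errors


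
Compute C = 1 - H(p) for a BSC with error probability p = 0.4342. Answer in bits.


H(p) = -p*log2(p) - (1-p)*log2(1-p) = -0.4342*log2(0.4342) - 0.5658*log2(0.5658) = 0.522589 + 0.464882 = 0.9875. C = 1 - H(p) = 1 - 0.9875 = 0.0125

0.0125 bits


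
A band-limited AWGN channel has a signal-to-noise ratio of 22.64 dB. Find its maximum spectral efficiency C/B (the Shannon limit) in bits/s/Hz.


SNR_linear = 10^(22.64/10) = 183.6538; C/B = log2(1 + SNR_linear) = log2(1 + 183.6538) = 7.5287

7.5287 bits/s/Hz


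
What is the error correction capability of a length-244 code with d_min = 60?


Correction capability = floor((d-1)/2) = floor((60-1)/2) = 29

29 errors


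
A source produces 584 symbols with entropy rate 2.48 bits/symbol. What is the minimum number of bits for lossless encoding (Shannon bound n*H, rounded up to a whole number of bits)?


Minimum bits >= n * H = 584 * 2.48 = 1448.32, rounded up to a whole number of bits = 1449

1449 bits


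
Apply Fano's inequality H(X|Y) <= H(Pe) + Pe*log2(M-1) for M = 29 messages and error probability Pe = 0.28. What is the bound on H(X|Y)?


H(Pe) = -Pe*log2(Pe) - (1-Pe)*log2(1-Pe) = -0.28*log2(0.28) - 0.72*log2(0.72) = 0.514220 + 0.341230 = 0.8555. Pe*log2(M-1) = 0.28*log2(28) = 1.346059. Bound = H(Pe) + Pe*log2(M-1) = 0.514220 + 0.341230 + 1.346059 = 2.2015

2.2015 bits


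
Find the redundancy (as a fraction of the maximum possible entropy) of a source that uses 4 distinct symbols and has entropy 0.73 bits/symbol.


H_max = log2(K) = log2(4) = 2.0 bits/symbol. Redundancy = 1 - H/H_max = 1 - 0.73/2.0 = 1 - 0.365 = 0.635

0.635


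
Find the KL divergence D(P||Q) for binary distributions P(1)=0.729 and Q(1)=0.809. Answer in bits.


KL = p*log2(p/q) + (1-p)*log2((1-p)/(1-q)) = 0.729*log2(0.729/0.809) + 0.271*log2(0.271/0.191) = 0.0273

0.0273 bits


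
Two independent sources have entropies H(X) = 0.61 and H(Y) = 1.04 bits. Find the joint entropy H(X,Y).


For independent variables, H(X,Y) = H(X) + H(Y) = 0.61 + 1.04 = 1.65

1.65 bits


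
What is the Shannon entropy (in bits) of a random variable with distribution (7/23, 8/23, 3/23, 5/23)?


H = -sum(p_i * log2(p_i)). Terms: -(7/23)*log2(7/23) = 0.522324; -(8/23)*log2(8/23) = 0.529935; -(3/23)*log2(3/23) = 0.383296; -(5/23)*log2(5/23) = 0.478616. H = 0.522324 + 0.529935 + 0.383296 + 0.478616 = 1.9142

1.9142 bits


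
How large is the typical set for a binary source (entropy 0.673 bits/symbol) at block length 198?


log2|A_typical| = nH = 198 * 0.673 = 133.254, so |A_typical| ~ 2^133.254 = 1.299e+40

1.299e+40


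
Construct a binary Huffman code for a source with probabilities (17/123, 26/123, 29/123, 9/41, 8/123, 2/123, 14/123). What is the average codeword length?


Huffman construction (repeatedly merge the two least-probable nodes; each merge adds 1 bit to every symbol beneath it): 2/123 + 8/123 = 10/123; 10/123 + 14/123 = 8/41; 17/123 + 8/41 = 1/3; 26/123 + 9/41 = 53/123; 29/123 + 1/3 = 70/123; 53/123 + 70/123 = 1. Resulting codeword lengths (in the order the probabilities were given): (3, 2, 2, 2, 5, 5, 4). L_avg = sum(p_i * l_i) = 17/123*3 + 26/123*2 + 29/123*2 + 9/41*2 + 8/123*5 + 2/123*5 + 14/123*4 = 107/41 = 2.6098

2.6098 bits


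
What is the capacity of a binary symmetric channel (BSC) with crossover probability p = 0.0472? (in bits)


H(p) = -p*log2(p) - (1-p)*log2(1-p) = -0.0472*log2(0.0472) - 0.9528*log2(0.9528) = 0.207919 + 0.066462 = 0.2744. C = 1 - H(p) = 1 - 0.2744 = 0.7256

0.7256 bits


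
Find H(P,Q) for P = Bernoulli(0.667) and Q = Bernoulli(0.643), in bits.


H(P,Q) = -p*log2(q) - (1-p)*log2(1-q). -0.667*log2(0.643) = 0.424952; -0.333*log2(0.357) = 0.494839. H(P,Q) = 0.424952 + 0.494839 = 0.9198

0.9198 bits


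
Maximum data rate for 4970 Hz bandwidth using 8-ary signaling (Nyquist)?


Rate = 2 * B * log2(M) = 2 * 4970 * 3.0 = 29820.0

29820.0 bps


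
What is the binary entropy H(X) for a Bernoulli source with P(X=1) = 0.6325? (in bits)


H = -p*log2(p) - (1-p)*log2(1-p). -0.6325*log2(0.6325) = 0.417996; -0.3675*log2(0.3675) = 0.530738. H = 0.417996 + 0.530738 = 0.9487

0.9487 bits


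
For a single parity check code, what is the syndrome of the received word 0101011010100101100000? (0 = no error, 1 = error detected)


Syndrome = XOR of all bits = 0 XOR 1 XOR 0 XOR 1 XOR 0 XOR 1 XOR 1 XOR 0 XOR 1 XOR 0 XOR 1 XOR 0 XOR 0 XOR 1 XOR 0 XOR 1 XOR 1 XOR 0 XOR 0 XOR 0 XOR 0 XOR 0 = 1

1


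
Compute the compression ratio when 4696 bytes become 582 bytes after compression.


Ratio = original / compressed = 4696 / 582 = 8.0687

8.0687


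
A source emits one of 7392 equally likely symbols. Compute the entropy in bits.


H = log2(n) = log2(7392) = 12.8517

12.8517 bits


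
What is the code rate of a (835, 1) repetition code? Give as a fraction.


Rate = k/n = 1/835

1/835


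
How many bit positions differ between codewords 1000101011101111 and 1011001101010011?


Count differing positions: . . ^ ^ ^ . . ^ ^ . ^ ^ ^ ^ . . = 9 differences

9


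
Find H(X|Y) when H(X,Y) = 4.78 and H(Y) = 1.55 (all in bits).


H(X|Y) = H(X,Y) - H(Y) = 4.78 - 1.55 = 3.23

3.23 bits


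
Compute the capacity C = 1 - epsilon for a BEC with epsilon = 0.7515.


C = 1 - epsilon = 1 - 0.7515 = 0.2485

0.2485 bits


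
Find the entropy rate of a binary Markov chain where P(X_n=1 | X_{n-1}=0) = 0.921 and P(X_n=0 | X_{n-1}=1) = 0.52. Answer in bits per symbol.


Stationary distribution: pi_0 = p10/(p01+p10) = 0.3609, pi_1 = 0.6391. Entropy rate H' = pi_0*H(p01) + pi_1*H(p10) = 0.3609*0.3986 + 0.6391*0.9988 = 0.7823

0.7823 bits/symbol


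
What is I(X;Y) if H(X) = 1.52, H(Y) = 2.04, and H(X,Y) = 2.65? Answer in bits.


I(X;Y) = H(X) + H(Y) - H(X,Y) = 1.52 + 2.04 - 2.65 = 0.91

0.91 bits


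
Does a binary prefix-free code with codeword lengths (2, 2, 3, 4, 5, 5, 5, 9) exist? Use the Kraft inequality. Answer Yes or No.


Kraft sum = sum(2^(-l_i)) = 0.7832, need <= 1. Result: satisfied (a binary prefix-free code with these lengths exists)

Yes


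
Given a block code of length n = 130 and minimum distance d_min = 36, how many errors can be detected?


Detection capability = d_min - 1 = 36 - 1 = 35

35 errors


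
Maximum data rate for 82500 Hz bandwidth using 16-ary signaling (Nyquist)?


Rate = 2 * B * log2(M) = 2 * 82500 * 4.0 = 660000.0

660000.0 bps


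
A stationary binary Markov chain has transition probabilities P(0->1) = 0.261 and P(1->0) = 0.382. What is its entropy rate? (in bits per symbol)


Stationary distribution: pi_0 = p10/(p01+p10) = 0.5941, pi_1 = 0.4059. Entropy rate H' = pi_0*H(p01) + pi_1*H(p10) = 0.5941*0.8283 + 0.4059*0.9594 = 0.8815

0.8815 bits/symbol


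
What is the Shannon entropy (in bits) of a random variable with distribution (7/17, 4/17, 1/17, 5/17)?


H = -sum(p_i * log2(p_i)). Terms: -(7/17)*log2(7/17) = 0.527103; -(4/17)*log2(4/17) = 0.491168; -(1/17)*log2(1/17) = 0.240439; -(5/17)*log2(5/17) = 0.519275. H = 0.527103 + 0.491168 + 0.240439 + 0.519275 = 1.778

1.778 bits


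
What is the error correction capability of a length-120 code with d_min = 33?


Correction capability = floor((d-1)/2) = floor((33-1)/2) = 16

16 errors


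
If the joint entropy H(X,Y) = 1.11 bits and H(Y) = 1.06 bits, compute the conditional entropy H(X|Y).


H(X|Y) = H(X,Y) - H(Y) = 1.11 - 1.06 = 0.05

0.05 bits


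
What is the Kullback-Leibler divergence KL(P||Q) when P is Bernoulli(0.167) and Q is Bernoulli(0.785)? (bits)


KL = p*log2(p/q) + (1-p)*log2((1-p)/(1-q)) = 0.167*log2(0.167/0.785) + 0.833*log2(0.833/0.215) = 1.2548

1.2548 bits


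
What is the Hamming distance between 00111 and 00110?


Count differing positions: . . . . ^ = 1 differences

1


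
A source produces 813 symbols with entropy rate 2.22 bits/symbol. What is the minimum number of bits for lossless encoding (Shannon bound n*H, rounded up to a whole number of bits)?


Minimum bits >= n * H = 813 * 2.22 = 1804.86, rounded up to a whole number of bits = 1805

1805 bits


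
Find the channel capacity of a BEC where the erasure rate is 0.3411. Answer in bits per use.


C = 1 - epsilon = 1 - 0.3411 = 0.6589

0.6589 bits


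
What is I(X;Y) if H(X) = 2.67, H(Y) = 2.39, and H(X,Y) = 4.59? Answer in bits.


I(X;Y) = H(X) + H(Y) - H(X,Y) = 2.67 + 2.39 - 4.59 = 0.47

0.47 bits


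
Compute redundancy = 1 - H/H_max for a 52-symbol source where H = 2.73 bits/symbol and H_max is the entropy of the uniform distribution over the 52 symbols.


H_max = log2(K) = log2(52) = 5.7004 bits/symbol. Redundancy = 1 - H/H_max = 1 - 2.73/5.7004 = 1 - 0.4789 = 0.5211

0.5211


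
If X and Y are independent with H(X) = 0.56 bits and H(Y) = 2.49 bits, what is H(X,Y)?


For independent variables, H(X,Y) = H(X) + H(Y) = 0.56 + 2.49 = 3.05

3.05 bits


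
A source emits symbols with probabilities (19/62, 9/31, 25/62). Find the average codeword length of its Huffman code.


Huffman construction (repeatedly merge the two least-probable nodes; each merge adds 1 bit to every symbol beneath it): 9/31 + 19/62 = 37/62; 25/62 + 37/62 = 1. Resulting codeword lengths (in the order the probabilities were given): (2, 2, 1). L_avg = sum(p_i * l_i) = 19/62*2 + 9/31*2 + 25/62*1 = 99/62 = 1.5968

1.5968 bits


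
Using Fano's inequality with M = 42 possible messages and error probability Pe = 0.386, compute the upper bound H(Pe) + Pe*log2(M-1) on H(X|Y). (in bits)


H(Pe) = -Pe*log2(Pe) - (1-Pe)*log2(1-Pe) = -0.386*log2(0.386) - 0.614*log2(0.614) = 0.530104 + 0.432065 = 0.9622. Pe*log2(M-1) = 0.386*log2(41) = 2.068015. Bound = H(Pe) + Pe*log2(M-1) = 0.530104 + 0.432065 + 2.068015 = 3.0302

3.0302 bits


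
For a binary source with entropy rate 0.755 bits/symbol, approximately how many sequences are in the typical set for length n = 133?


log2|A_typical| = nH = 133 * 0.755 = 100.415, so |A_typical| ~ 2^100.415 = 1.690e+30

1.690e+30


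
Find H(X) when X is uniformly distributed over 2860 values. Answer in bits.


H = log2(n) = log2(2860) = 11.4818

11.4818 bits


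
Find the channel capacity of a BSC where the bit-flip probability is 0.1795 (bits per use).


H(p) = -p*log2(p) - (1-p)*log2(1-p) = -0.1795*log2(0.1795) - 0.8205*log2(0.8205) = 0.444791 + 0.234191 = 0.679. C = 1 - H(p) = 1 - 0.679 = 0.321

0.321 bits
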